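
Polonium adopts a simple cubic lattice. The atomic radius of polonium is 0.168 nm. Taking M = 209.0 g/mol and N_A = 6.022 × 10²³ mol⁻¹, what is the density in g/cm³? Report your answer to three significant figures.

9.15 g/cm³

In a simple cubic lattice, atoms touch along the cell edge, so a = 2r, giving a = 0.3360 nm = 3.360 × 10^-8 cm.
With Z = 1, ρ = Z·M/(N_A·a³) = 1 × 209.0 / (6.022 × 10²³ × 3.793 × 10^-23) = 9.149 g/cm³.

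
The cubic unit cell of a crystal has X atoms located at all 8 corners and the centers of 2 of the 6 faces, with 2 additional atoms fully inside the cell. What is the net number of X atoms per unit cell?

4

Corner atoms are shared by 8 cells (1/8 each), face atoms by 2 (1/2 each), interior atoms are unshared.
Net atoms = 8 × 1/8 + 2 × 1/2 + 2 = 1 + 1 + 2 = 4.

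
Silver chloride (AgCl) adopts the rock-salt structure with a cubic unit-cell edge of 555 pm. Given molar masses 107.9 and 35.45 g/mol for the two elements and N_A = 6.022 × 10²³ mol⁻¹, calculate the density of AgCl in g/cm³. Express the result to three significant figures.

The rock-salt structure contains Z = 4 formula units per cell; M(AgCl) = 107.9 + 35.45 = 143.35 g/mol.
a³ = (5.550 × 10^-8 cm)³ = 1.710 × 10^-22 cm³.
ρ = 4 × 143.35 / (6.022 × 10²³ × 1.710 × 10^-22) = 5.570 g/cm³.

5.57 g/cm³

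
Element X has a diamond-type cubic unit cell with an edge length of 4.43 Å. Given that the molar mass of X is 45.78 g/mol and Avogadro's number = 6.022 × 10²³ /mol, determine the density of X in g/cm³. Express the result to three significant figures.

A diamond cubic unit cell contains Z = 8 atoms.
Cell volume: a³ = (4.43 Å)³ = (4.430 × 10^-8 cm)³ = 8.694 × 10^-23 cm³.
ρ = Z·M/(N_A·a³) = 8 × 45.78 / (6.022 × 10²³ × 8.694 × 10^-23) = 6.995 g/cm³.

7.00 g/cm³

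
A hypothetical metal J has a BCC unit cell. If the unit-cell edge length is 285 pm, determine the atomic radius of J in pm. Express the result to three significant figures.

In a BCC lattice, atoms touch along the body diagonal, so √3·a = 4r.
r = √3·a/4 = 1.7321 × 285 / 4 = 123 pm.

123 pm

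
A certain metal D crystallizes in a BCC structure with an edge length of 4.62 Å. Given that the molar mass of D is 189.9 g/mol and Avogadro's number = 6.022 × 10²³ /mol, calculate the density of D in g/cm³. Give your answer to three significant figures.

A BCC unit cell contains Z = 2 atoms.
Cell volume: a³ = (4.62 Å)³ = (4.620 × 10^-8 cm)³ = 9.861 × 10^-23 cm³.
ρ = Z·M/(N_A·a³) = 2 × 189.9 / (6.022 × 10²³ × 9.861 × 10^-23) = 6.396 g/cm³.

6.40 g/cm³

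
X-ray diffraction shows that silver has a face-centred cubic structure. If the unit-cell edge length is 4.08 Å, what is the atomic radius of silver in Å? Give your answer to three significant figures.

1.44 Å

In an FCC lattice, atoms touch along the face diagonal, so √2·a = 4r.
r = √2·a/4 = 1.4142 × 4.08 / 4 = 1.44 Å.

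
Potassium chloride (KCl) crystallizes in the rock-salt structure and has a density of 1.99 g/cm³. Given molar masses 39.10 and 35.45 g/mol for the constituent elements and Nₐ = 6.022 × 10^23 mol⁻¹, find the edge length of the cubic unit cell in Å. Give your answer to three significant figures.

M(KCl) = 74.55 g/mol; Z = 4 formula units per cell.
a³ = Z·M/(N_A·ρ) = 4 × 74.55 / (6.022 × 10²³ × 1.99) = 2.488 × 10^-22 cm³, so a = 6.290 × 10^-8 cm = 6.29 Å.

6.29 Å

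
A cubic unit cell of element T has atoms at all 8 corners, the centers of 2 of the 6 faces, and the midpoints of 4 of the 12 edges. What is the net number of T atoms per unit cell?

3

Corner atoms are shared by 8 cells (1/8 each), face atoms by 2 (1/2 each), edge atoms by 4 (1/4 each).
Net atoms = 8 × 1/8 + 2 × 1/2 + 4 × 1/4 = 1 + 1 + 1 = 3.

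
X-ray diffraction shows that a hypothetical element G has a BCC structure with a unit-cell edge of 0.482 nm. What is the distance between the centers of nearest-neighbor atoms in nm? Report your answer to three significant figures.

0.417 nm

In a BCC structure, atoms touch along the body diagonal, so √3·a = 4r; the nearest-neighbor distance equals 2r = 0.8660·a.
d = 0.8660 × 0.482 = 0.417 nm.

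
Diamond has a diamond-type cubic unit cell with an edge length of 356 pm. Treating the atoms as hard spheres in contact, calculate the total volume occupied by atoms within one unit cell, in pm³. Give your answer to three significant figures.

1.53 × 10^7 pm³

In a diamond cubic lattice nearest neighbors lie along the body diagonal with √3·a = 8r, so r = 0.2165a = 77.08 pm.
V_atoms = Z × (4/3)πr³ = 8 × (4/3)π × (77.08)³ = 1.53 × 10^7 pm³.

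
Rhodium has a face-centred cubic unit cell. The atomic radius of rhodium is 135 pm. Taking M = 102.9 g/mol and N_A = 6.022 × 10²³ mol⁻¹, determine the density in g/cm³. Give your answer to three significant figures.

12.3 g/cm³

In an FCC lattice, atoms touch along the face diagonal, so √2·a = 4r, giving a = 381.8 pm = 3.818 × 10^-8 cm.
With Z = 4, ρ = Z·M/(N_A·a³) = 4 × 102.9 / (6.022 × 10²³ × 5.567 × 10^-23) = 12.28 g/cm³.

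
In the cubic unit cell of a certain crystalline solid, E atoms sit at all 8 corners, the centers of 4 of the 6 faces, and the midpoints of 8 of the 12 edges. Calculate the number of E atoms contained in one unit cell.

Corner atoms are shared by 8 cells (1/8 each), face atoms by 2 (1/2 each), edge atoms by 4 (1/4 each).
Net atoms = 8 × 1/8 + 4 × 1/2 + 8 × 1/4 = 1 + 2 + 2 = 5.

5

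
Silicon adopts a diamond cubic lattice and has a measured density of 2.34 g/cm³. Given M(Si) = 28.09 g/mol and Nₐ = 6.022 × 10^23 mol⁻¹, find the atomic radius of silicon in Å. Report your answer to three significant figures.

1.17 Å

For a diamond cubic cell (Z = 8), a³ = Z·M/(N_A·ρ) = 8 × 28.09 / (6.022 × 10²³ × 2.340) = 1.595 × 10^-22 cm³, so a = 5.423 × 10^-8 cm = 5.423 Å.
Nearest neighbors lie along the body diagonal with √3·a = 8r, so r = 0.2165 × a = 1.17 Å.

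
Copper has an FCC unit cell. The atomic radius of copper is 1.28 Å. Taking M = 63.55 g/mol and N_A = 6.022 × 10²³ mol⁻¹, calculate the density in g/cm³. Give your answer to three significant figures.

8.90 g/cm³

In an FCC lattice, atoms touch along the face diagonal, so √2·a = 4r, giving a = 3.620 Å = 3.620 × 10^-8 cm.
With Z = 4, ρ = Z·M/(N_A·a³) = 4 × 63.55 / (6.022 × 10²³ × 4.745 × 10^-23) = 8.895 g/cm³.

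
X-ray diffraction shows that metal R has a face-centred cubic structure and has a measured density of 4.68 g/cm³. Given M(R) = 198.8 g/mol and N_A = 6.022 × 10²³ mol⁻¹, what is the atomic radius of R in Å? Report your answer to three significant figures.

2.32 Å

For an FCC cell (Z = 4), a³ = Z·M/(N_A·ρ) = 4 × 198.8 / (6.022 × 10²³ × 4.680) = 2.822 × 10^-22 cm³, so a = 6.559 × 10^-8 cm = 6.559 Å.
Atoms touch along the face diagonal, so √2·a = 4r, so r = 0.3536 × a = 2.32 Å.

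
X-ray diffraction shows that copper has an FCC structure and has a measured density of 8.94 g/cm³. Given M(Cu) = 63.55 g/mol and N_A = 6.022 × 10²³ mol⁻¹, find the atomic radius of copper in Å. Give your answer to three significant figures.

For an FCC cell (Z = 4), a³ = Z·M/(N_A·ρ) = 4 × 63.55 / (6.022 × 10²³ × 8.940) = 4.722 × 10^-23 cm³, so a = 3.614 × 10^-8 cm = 3.614 Å.
Atoms touch along the face diagonal, so √2·a = 4r, so r = 0.3536 × a = 1.28 Å.

1.28 Å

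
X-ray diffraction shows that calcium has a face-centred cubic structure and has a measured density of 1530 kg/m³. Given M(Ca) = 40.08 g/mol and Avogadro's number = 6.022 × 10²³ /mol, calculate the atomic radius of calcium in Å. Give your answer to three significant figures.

1.97 Å

For an FCC cell (Z = 4), a³ = Z·M/(N_A·ρ) = 4 × 40.08 / (6.022 × 10²³ × 1.530) = 1.740 × 10^-22 cm³, so a = 5.583 × 10^-8 cm = 5.583 Å.
Atoms touch along the face diagonal, so √2·a = 4r, so r = 0.3536 × a = 1.97 Å.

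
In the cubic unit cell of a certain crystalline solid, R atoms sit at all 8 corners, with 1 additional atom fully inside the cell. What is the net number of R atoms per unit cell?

2

Corner atoms are shared by 8 cells (1/8 each), interior atoms are unshared.
Net atoms = 8 × 1/8 + 1 = 1 + 1 = 2.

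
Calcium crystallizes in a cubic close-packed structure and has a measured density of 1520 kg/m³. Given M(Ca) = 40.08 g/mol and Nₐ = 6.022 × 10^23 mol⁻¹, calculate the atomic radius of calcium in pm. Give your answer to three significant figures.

198 pm

For an FCC cell (Z = 4), a³ = Z·M/(N_A·ρ) = 4 × 40.08 / (6.022 × 10²³ × 1.520) = 1.751 × 10^-22 cm³, so a = 5.595 × 10^-8 cm = 559.5 pm.
Atoms touch along the face diagonal, so √2·a = 4r, so r = 0.3536 × a = 198 pm.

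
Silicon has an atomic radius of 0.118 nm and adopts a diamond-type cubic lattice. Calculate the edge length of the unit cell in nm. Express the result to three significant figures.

0.545 nm

In a diamond cubic lattice, nearest neighbors lie along the body diagonal with √3·a = 8r.
a = 8r/√3 = 8 × 0.118 / 1.7321 = 0.545 nm.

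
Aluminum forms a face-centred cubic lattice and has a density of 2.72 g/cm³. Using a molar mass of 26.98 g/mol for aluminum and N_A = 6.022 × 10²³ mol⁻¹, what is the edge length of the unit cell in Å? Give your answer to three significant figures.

4.04 Å

With Z = 4 atoms per FCC cell, a³ = Z·M/(N_A·ρ) = 4 × 26.98 / (6.022 × 10²³ × 2.720 g/cm³) = 6.589 × 10^-23 cm³.
a = (6.589 × 10^-23)^(1/3) = 4.039 × 10^-8 cm = 4.04 Å.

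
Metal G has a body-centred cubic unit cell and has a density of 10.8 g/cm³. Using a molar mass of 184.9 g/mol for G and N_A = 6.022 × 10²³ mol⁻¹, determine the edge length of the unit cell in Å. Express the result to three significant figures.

3.85 Å

With Z = 2 atoms per BCC cell, a³ = Z·M/(N_A·ρ) = 2 × 184.9 / (6.022 × 10²³ × 10.80 g/cm³) = 5.686 × 10^-23 cm³.
a = (5.686 × 10^-23)^(1/3) = 3.845 × 10^-8 cm = 3.85 Å.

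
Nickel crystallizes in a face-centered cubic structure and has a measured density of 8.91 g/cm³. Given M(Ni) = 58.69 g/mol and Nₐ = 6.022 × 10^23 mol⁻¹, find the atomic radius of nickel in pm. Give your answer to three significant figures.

For an FCC cell (Z = 4), a³ = Z·M/(N_A·ρ) = 4 × 58.69 / (6.022 × 10²³ × 8.910) = 4.375 × 10^-23 cm³, so a = 3.524 × 10^-8 cm = 352.4 pm.
Atoms touch along the face diagonal, so √2·a = 4r, so r = 0.3536 × a = 125 pm.

125 pm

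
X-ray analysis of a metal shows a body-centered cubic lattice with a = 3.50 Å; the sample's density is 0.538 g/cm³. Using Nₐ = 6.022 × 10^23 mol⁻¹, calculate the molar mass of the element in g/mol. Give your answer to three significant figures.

A BCC cell has Z = 2 atoms; a = 3.500 × 10^-8 cm.
M = ρ·N_A·a³/Z = 0.538 × 6.022 × 10²³ × 4.288 × 10^-23 / 2 = 6.95 g/mol.

6.95 g/mol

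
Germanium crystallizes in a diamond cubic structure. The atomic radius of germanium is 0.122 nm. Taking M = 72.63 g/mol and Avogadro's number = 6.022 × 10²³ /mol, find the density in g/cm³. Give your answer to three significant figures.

5.39 g/cm³

In a diamond cubic lattice, nearest neighbors lie along the body diagonal with √3·a = 8r, giving a = 0.5635 nm = 5.635 × 10^-8 cm.
With Z = 8, ρ = Z·M/(N_A·a³) = 8 × 72.63 / (6.022 × 10²³ × 1.789 × 10^-22) = 5.393 g/cm³.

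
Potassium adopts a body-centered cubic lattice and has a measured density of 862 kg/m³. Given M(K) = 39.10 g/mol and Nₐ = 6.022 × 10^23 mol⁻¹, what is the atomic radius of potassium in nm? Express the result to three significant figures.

0.230 nm

For a BCC cell (Z = 2), a³ = Z·M/(N_A·ρ) = 2 × 39.10 / (6.022 × 10²³ × 0.8620) = 1.506 × 10^-22 cm³, so a = 5.321 × 10^-8 cm = 0.5321 nm.
Atoms touch along the body diagonal, so √3·a = 4r, so r = 0.4330 × a = 0.230 nm.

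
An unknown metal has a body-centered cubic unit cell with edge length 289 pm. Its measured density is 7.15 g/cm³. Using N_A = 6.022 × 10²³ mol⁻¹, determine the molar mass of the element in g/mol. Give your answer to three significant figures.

52.0 g/mol

A BCC cell has Z = 2 atoms; a = 2.890 × 10^-8 cm.
M = ρ·N_A·a³/Z = 7.15 × 6.022 × 10²³ × 2.414 × 10^-23 / 2 = 52.0 g/mol.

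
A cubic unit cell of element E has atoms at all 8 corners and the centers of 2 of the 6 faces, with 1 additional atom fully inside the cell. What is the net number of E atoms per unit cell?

3

Corner atoms are shared by 8 cells (1/8 each), face atoms by 2 (1/2 each), interior atoms are unshared.
Net atoms = 8 × 1/8 + 2 × 1/2 + 1 = 1 + 1 + 1 = 3.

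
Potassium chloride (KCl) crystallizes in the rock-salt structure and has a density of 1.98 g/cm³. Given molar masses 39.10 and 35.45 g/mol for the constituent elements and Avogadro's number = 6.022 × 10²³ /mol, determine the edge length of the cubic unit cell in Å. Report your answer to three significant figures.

M(KCl) = 74.55 g/mol; Z = 4 formula units per cell.
a³ = Z·M/(N_A·ρ) = 4 × 74.55 / (6.022 × 10²³ × 1.98) = 2.501 × 10^-22 cm³, so a = 6.300 × 10^-8 cm = 6.30 Å.

6.30 Å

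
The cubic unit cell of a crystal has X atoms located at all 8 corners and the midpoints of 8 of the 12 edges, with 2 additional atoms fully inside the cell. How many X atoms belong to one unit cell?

5

Corner atoms are shared by 8 cells (1/8 each), edge atoms by 4 (1/4 each), interior atoms are unshared.
Net atoms = 8 × 1/8 + 8 × 1/4 + 2 = 1 + 2 + 2 = 5.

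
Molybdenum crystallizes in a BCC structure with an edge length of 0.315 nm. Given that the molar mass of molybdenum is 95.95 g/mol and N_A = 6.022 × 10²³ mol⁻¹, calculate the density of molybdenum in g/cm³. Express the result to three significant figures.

10.2 g/cm³

A BCC unit cell contains Z = 2 atoms.
Cell volume: a³ = (0.315 nm)³ = (3.150 × 10^-8 cm)³ = 3.126 × 10^-23 cm³.
ρ = Z·M/(N_A·a³) = 2 × 95.95 / (6.022 × 10²³ × 3.126 × 10^-23) = 10.20 g/cm³.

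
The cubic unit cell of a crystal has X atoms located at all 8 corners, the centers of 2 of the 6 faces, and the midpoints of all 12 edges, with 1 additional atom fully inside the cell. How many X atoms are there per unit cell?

6

Corner atoms are shared by 8 cells (1/8 each), face atoms by 2 (1/2 each), edge atoms by 4 (1/4 each), interior atoms are unshared.
Net atoms = 8 × 1/8 + 2 × 1/2 + 12 × 1/4 + 1 = 1 + 1 + 3 + 1 = 6.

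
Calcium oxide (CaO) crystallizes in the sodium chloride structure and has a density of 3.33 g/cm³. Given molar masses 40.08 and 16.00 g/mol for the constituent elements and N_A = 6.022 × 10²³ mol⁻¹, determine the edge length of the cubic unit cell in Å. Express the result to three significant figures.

4.82 Å

M(CaO) = 56.08 g/mol; Z = 4 formula units per cell.
a³ = Z·M/(N_A·ρ) = 4 × 56.08 / (6.022 × 10²³ × 3.33) = 1.119 × 10^-22 cm³, so a = 4.818 × 10^-8 cm = 4.82 Å.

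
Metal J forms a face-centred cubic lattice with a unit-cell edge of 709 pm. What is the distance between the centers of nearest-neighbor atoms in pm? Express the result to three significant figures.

501 pm

In an FCC structure, atoms touch along the face diagonal, so √2·a = 4r; the nearest-neighbor distance equals 2r = 0.7071·a.
d = 0.7071 × 709 = 501 pm.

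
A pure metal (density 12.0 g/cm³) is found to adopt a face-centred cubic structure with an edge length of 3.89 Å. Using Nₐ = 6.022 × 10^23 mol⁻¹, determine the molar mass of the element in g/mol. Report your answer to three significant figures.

106 g/mol

An FCC cell has Z = 4 atoms; a = 3.890 × 10^-8 cm.
M = ρ·N_A·a³/Z = 12.0 × 6.022 × 10²³ × 5.886 × 10^-23 / 4 = 106 g/mol.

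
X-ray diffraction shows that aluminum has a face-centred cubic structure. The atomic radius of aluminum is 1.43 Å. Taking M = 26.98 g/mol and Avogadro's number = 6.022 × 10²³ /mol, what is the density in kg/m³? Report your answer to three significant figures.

2710 kg/m³

In an FCC lattice, atoms touch along the face diagonal, so √2·a = 4r, giving a = 4.045 Å = 4.045 × 10^-8 cm.
With Z = 4, ρ = Z·M/(N_A·a³) = 4 × 26.98 / (6.022 × 10²³ × 6.617 × 10^-23) = 2.708 g/cm³ = 2710 kg/m³.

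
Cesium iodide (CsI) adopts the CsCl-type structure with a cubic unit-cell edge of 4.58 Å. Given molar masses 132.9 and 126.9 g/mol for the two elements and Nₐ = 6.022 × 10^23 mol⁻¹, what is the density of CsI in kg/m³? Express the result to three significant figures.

The CsCl-type structure contains Z = 1 formula unit per cell; M(CsI) = 132.9 + 126.9 = 259.8 g/mol.
a³ = (4.580 × 10^-8 cm)³ = 9.607 × 10^-23 cm³.
ρ = 1 × 259.8 / (6.022 × 10²³ × 9.607 × 10^-23) = 4.491 g/cm³ = 4490 kg/m³.

4490 kg/m³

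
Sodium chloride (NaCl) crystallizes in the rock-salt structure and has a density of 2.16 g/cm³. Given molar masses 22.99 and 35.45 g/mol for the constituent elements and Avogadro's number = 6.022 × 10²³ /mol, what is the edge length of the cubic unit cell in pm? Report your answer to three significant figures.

564 pm

M(NaCl) = 58.44 g/mol; Z = 4 formula units per cell.
a³ = Z·M/(N_A·ρ) = 4 × 58.44 / (6.022 × 10²³ × 2.16) = 1.797 × 10^-22 cm³, so a = 5.643 × 10^-8 cm = 564 pm.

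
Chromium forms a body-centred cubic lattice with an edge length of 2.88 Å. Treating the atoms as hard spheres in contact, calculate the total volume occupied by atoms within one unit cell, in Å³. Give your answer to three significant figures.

16.2 Å³

In a BCC lattice atoms touch along the body diagonal, so √3·a = 4r, so r = 0.4330a = 1.247 Å.
V_atoms = Z × (4/3)πr³ = 2 × (4/3)π × (1.247)³ = 16.2 Å³.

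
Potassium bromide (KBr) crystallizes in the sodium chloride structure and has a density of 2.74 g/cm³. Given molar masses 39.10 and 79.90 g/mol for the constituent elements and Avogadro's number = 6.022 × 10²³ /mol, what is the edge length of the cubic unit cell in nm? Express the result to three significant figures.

0.661 nm

M(KBr) = 119.0 g/mol; Z = 4 formula units per cell.
a³ = Z·M/(N_A·ρ) = 4 × 119.0 / (6.022 × 10²³ × 2.74) = 2.885 × 10^-22 cm³, so a = 6.608 × 10^-8 cm = 0.661 nm.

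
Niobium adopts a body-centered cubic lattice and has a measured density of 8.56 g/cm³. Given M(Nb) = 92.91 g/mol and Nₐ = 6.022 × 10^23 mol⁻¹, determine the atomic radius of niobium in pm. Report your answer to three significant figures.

For a BCC cell (Z = 2), a³ = Z·M/(N_A·ρ) = 2 × 92.91 / (6.022 × 10²³ × 8.560) = 3.605 × 10^-23 cm³, so a = 3.303 × 10^-8 cm = 330.3 pm.
Atoms touch along the body diagonal, so √3·a = 4r, so r = 0.4330 × a = 143 pm.

143 pm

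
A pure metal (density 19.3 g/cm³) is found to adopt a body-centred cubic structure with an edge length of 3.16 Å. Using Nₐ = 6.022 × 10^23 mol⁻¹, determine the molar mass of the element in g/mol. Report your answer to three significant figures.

A BCC cell has Z = 2 atoms; a = 3.160 × 10^-8 cm.
M = ρ·N_A·a³/Z = 19.3 × 6.022 × 10²³ × 3.155 × 10^-23 / 2 = 183 g/mol.

183 g/mol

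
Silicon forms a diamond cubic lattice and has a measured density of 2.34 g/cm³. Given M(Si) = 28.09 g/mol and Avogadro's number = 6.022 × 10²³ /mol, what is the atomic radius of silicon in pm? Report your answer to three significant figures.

117 pm

For a diamond cubic cell (Z = 8), a³ = Z·M/(N_A·ρ) = 8 × 28.09 / (6.022 × 10²³ × 2.340) = 1.595 × 10^-22 cm³, so a = 5.423 × 10^-8 cm = 542.3 pm.
Nearest neighbors lie along the body diagonal with √3·a = 8r, so r = 0.2165 × a = 117 pm.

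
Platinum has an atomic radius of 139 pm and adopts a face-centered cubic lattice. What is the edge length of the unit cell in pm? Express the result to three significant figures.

393 pm

In an FCC lattice, atoms touch along the face diagonal, so √2·a = 4r.
a = 4r/√2 = 4 × 139 / 1.4142 = 393 pm.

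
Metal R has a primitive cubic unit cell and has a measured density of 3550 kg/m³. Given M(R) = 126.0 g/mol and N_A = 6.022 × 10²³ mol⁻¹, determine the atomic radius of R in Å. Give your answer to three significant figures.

1.95 Å

For a simple cubic cell (Z = 1), a³ = Z·M/(N_A·ρ) = 1 × 126.0 / (6.022 × 10²³ × 3.550) = 5.894 × 10^-23 cm³, so a = 3.892 × 10^-8 cm = 3.892 Å.
Atoms touch along the cell edge, so a = 2r, so r = 0.5000 × a = 1.95 Å.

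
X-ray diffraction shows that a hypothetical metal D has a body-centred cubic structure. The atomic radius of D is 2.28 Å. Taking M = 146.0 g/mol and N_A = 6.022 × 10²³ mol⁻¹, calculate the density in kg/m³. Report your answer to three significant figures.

3320 kg/m³

In a BCC lattice, atoms touch along the body diagonal, so √3·a = 4r, giving a = 5.265 Å = 5.265 × 10^-8 cm.
With Z = 2, ρ = Z·M/(N_A·a³) = 2 × 146.0 / (6.022 × 10²³ × 1.460 × 10^-22) = 3.322 g/cm³ = 3320 kg/m³.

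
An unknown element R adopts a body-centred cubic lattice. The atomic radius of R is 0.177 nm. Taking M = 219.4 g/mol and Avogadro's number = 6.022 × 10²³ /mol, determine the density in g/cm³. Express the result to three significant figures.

10.7 g/cm³

In a BCC lattice, atoms touch along the body diagonal, so √3·a = 4r, giving a = 0.4088 nm = 4.088 × 10^-8 cm.
With Z = 2, ρ = Z·M/(N_A·a³) = 2 × 219.4 / (6.022 × 10²³ × 6.830 × 10^-23) = 10.67 g/cm³.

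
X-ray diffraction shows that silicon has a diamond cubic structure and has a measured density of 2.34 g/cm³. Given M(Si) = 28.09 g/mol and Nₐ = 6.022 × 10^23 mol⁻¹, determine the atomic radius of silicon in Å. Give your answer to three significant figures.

1.17 Å

For a diamond cubic cell (Z = 8), a³ = Z·M/(N_A·ρ) = 8 × 28.09 / (6.022 × 10²³ × 2.340) = 1.595 × 10^-22 cm³, so a = 5.423 × 10^-8 cm = 5.423 Å.
Nearest neighbors lie along the body diagonal with √3·a = 8r, so r = 0.2165 × a = 1.17 Å.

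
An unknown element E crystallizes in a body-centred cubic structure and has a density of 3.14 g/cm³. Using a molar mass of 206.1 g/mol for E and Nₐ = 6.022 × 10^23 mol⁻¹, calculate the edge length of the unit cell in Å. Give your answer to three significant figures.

With Z = 2 atoms per BCC cell, a³ = Z·M/(N_A·ρ) = 2 × 206.1 / (6.022 × 10²³ × 3.140 g/cm³) = 2.180 × 10^-22 cm³.
a = (2.180 × 10^-22)^(1/3) = 6.018 × 10^-8 cm = 6.02 Å.

6.02 Å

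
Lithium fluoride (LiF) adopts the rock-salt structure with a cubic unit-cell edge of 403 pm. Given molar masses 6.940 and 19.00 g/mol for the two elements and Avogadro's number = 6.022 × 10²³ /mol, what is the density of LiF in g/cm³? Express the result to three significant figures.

The rock-salt structure contains Z = 4 formula units per cell; M(LiF) = 6.940 + 19.00 = 25.94 g/mol.
a³ = (4.030 × 10^-8 cm)³ = 6.545 × 10^-23 cm³.
ρ = 4 × 25.94 / (6.022 × 10²³ × 6.545 × 10^-23) = 2.633 g/cm³.

2.63 g/cm³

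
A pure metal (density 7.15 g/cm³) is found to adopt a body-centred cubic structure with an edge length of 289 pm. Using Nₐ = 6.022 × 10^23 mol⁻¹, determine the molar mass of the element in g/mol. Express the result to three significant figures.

52.0 g/mol

A BCC cell has Z = 2 atoms; a = 2.890 × 10^-8 cm.
M = ρ·N_A·a³/Z = 7.15 × 6.022 × 10²³ × 2.414 × 10^-23 / 2 = 52.0 g/mol.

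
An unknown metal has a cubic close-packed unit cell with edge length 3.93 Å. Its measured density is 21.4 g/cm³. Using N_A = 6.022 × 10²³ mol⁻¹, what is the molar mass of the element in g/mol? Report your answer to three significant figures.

196 g/mol

An FCC cell has Z = 4 atoms; a = 3.930 × 10^-8 cm.
M = ρ·N_A·a³/Z = 21.4 × 6.022 × 10²³ × 6.070 × 10^-23 / 4 = 196 g/mol.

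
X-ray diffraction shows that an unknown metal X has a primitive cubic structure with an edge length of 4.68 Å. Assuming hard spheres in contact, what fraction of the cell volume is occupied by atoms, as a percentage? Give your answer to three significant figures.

In a simple cubic lattice atoms touch along the cell edge, so a = 2r, so r = 0.5000a = 2.340 Å.
Packing fraction = Z·(4/3)πr³ / a³ = 1 × (4/3)π × (2.340)³ / (4.68)³ = 0.5236 = 52.4%.

52.4%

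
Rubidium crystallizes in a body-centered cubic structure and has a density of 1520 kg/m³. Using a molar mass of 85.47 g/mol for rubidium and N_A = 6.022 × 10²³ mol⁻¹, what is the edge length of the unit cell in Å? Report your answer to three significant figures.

With Z = 2 atoms per BCC cell, a³ = Z·M/(N_A·ρ) = 2 × 85.47 / (6.022 × 10²³ × 1.520 g/cm³) = 1.867 × 10^-22 cm³.
a = (1.867 × 10^-22)^(1/3) = 5.716 × 10^-8 cm = 5.72 Å.

5.72 Å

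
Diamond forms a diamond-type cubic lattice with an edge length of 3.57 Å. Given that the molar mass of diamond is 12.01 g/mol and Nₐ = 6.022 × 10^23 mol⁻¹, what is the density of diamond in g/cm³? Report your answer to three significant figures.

A diamond cubic unit cell contains Z = 8 atoms.
Cell volume: a³ = (3.57 Å)³ = (3.570 × 10^-8 cm)³ = 4.550 × 10^-23 cm³.
ρ = Z·M/(N_A·a³) = 8 × 12.01 / (6.022 × 10²³ × 4.550 × 10^-23) = 3.507 g/cm³.

3.51 g/cm³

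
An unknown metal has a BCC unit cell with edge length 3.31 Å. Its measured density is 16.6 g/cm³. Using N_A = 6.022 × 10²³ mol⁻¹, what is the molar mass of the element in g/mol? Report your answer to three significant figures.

181 g/mol

A BCC cell has Z = 2 atoms; a = 3.310 × 10^-8 cm.
M = ρ·N_A·a³/Z = 16.6 × 6.022 × 10²³ × 3.626 × 10^-23 / 2 = 181 g/mol.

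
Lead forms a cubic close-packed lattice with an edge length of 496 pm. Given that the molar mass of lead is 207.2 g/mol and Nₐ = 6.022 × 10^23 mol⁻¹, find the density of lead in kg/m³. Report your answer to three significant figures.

11300 kg/m³

An FCC unit cell contains Z = 4 atoms.
Cell volume: a³ = (496 pm)³ = (4.960 × 10^-8 cm)³ = 1.220 × 10^-22 cm³.
ρ = Z·M/(N_A·a³) = 4 × 207.2 / (6.022 × 10²³ × 1.220 × 10^-22) = 11.28 g/cm³ = 11300 kg/m³.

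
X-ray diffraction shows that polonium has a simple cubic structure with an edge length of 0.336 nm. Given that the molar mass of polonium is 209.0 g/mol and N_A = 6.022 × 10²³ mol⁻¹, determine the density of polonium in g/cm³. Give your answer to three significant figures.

9.15 g/cm³

A simple cubic unit cell contains Z = 1 atom.
Cell volume: a³ = (0.336 nm)³ = (3.360 × 10^-8 cm)³ = 3.793 × 10^-23 cm³.
ρ = Z·M/(N_A·a³) = 1 × 209.0 / (6.022 × 10²³ × 3.793 × 10^-23) = 9.149 g/cm³.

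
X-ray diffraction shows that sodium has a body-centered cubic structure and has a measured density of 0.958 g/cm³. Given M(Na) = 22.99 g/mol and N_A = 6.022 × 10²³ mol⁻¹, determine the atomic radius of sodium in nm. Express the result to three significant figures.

For a BCC cell (Z = 2), a³ = Z·M/(N_A·ρ) = 2 × 22.99 / (6.022 × 10²³ × 0.9580) = 7.970 × 10^-23 cm³, so a = 4.303 × 10^-8 cm = 0.4303 nm.
Atoms touch along the body diagonal, so √3·a = 4r, so r = 0.4330 × a = 0.186 nm.

0.186 nm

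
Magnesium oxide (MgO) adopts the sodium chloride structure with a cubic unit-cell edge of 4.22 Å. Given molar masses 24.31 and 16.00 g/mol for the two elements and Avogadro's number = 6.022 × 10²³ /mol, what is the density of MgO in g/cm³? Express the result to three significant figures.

The sodium chloride structure contains Z = 4 formula units per cell; M(MgO) = 24.31 + 16.00 = 40.31 g/mol.
a³ = (4.220 × 10^-8 cm)³ = 7.515 × 10^-23 cm³.
ρ = 4 × 40.31 / (6.022 × 10²³ × 7.515 × 10^-23) = 3.563 g/cm³.

3.56 g/cm³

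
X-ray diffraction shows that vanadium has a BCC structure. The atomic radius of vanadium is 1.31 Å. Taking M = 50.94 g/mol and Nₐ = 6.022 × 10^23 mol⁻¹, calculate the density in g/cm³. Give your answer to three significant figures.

6.11 g/cm³

In a BCC lattice, atoms touch along the body diagonal, so √3·a = 4r, giving a = 3.025 Å = 3.025 × 10^-8 cm.
With Z = 2, ρ = Z·M/(N_A·a³) = 2 × 50.94 / (6.022 × 10²³ × 2.769 × 10^-23) = 6.110 g/cm³.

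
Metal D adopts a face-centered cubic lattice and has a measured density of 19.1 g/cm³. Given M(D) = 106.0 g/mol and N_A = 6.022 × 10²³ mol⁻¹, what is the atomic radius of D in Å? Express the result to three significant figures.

1.18 Å

For an FCC cell (Z = 4), a³ = Z·M/(N_A·ρ) = 4 × 106.0 / (6.022 × 10²³ × 19.10) = 3.686 × 10^-23 cm³, so a = 3.328 × 10^-8 cm = 3.328 Å.
Atoms touch along the face diagonal, so √2·a = 4r, so r = 0.3536 × a = 1.18 Å.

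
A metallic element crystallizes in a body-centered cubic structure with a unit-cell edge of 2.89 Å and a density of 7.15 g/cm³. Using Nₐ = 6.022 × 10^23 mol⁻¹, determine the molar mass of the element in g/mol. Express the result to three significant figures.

A BCC cell has Z = 2 atoms; a = 2.890 × 10^-8 cm.
M = ρ·N_A·a³/Z = 7.15 × 6.022 × 10²³ × 2.414 × 10^-23 / 2 = 52.0 g/mol.

52.0 g/mol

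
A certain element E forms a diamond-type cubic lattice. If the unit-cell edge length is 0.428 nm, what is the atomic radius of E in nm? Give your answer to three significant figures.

In a diamond cubic lattice, nearest neighbors lie along the body diagonal with √3·a = 8r.
r = √3·a/8 = 1.7321 × 0.428 / 8 = 0.0927 nm.

0.0927 nm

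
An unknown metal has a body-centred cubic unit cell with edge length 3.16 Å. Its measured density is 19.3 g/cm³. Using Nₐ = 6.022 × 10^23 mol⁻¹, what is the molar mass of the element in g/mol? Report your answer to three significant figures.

A BCC cell has Z = 2 atoms; a = 3.160 × 10^-8 cm.
M = ρ·N_A·a³/Z = 19.3 × 6.022 × 10²³ × 3.155 × 10^-23 / 2 = 183 g/mol.

183 g/mol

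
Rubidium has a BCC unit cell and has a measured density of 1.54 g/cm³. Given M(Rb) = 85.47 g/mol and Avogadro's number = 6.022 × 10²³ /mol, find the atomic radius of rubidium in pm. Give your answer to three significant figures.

246 pm

For a BCC cell (Z = 2), a³ = Z·M/(N_A·ρ) = 2 × 85.47 / (6.022 × 10²³ × 1.540) = 1.843 × 10^-22 cm³, so a = 5.691 × 10^-8 cm = 569.1 pm.
Atoms touch along the body diagonal, so √3·a = 4r, so r = 0.4330 × a = 246 pm.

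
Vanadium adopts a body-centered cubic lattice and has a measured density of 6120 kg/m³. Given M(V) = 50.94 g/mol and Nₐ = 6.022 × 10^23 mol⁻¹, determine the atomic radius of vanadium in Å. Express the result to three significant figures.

For a BCC cell (Z = 2), a³ = Z·M/(N_A·ρ) = 2 × 50.94 / (6.022 × 10²³ × 6.120) = 2.764 × 10^-23 cm³, so a = 3.024 × 10^-8 cm = 3.024 Å.
Atoms touch along the body diagonal, so √3·a = 4r, so r = 0.4330 × a = 1.31 Å.

1.31 Å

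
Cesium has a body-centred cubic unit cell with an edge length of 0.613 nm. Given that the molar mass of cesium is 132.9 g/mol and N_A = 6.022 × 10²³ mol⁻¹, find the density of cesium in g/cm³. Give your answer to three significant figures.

1.92 g/cm³

A BCC unit cell contains Z = 2 atoms.
Cell volume: a³ = (0.613 nm)³ = (6.130 × 10^-8 cm)³ = 2.303 × 10^-22 cm³.
ρ = Z·M/(N_A·a³) = 2 × 132.9 / (6.022 × 10²³ × 2.303 × 10^-22) = 1.916 g/cm³.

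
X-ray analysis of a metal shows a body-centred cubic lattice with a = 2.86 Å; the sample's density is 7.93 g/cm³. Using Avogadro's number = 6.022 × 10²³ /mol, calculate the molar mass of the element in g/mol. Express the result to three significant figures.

A BCC cell has Z = 2 atoms; a = 2.860 × 10^-8 cm.
M = ρ·N_A·a³/Z = 7.93 × 6.022 × 10²³ × 2.339 × 10^-23 / 2 = 55.9 g/mol.

55.9 g/mol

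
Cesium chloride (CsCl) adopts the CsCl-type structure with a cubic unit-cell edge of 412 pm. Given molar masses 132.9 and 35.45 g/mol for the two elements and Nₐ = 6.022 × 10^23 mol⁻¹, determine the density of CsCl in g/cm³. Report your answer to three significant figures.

4.00 g/cm³

The CsCl-type structure contains Z = 1 formula unit per cell; M(CsCl) = 132.9 + 35.45 = 168.35 g/mol.
a³ = (4.120 × 10^-8 cm)³ = 6.993 × 10^-23 cm³.
ρ = 1 × 168.35 / (6.022 × 10²³ × 6.993 × 10^-23) = 3.997 g/cm³.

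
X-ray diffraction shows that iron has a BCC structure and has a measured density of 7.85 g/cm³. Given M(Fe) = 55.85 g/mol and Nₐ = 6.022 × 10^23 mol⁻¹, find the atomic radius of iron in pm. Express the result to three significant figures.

For a BCC cell (Z = 2), a³ = Z·M/(N_A·ρ) = 2 × 55.85 / (6.022 × 10²³ × 7.850) = 2.363 × 10^-23 cm³, so a = 2.870 × 10^-8 cm = 287.0 pm.
Atoms touch along the body diagonal, so √3·a = 4r, so r = 0.4330 × a = 124 pm.

124 pm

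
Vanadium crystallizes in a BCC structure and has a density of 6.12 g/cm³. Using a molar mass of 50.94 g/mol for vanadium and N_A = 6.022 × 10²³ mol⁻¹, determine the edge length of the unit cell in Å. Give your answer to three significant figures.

3.02 Å

With Z = 2 atoms per BCC cell, a³ = Z·M/(N_A·ρ) = 2 × 50.94 / (6.022 × 10²³ × 6.120 g/cm³) = 2.764 × 10^-23 cm³.
a = (2.764 × 10^-23)^(1/3) = 3.024 × 10^-8 cm = 3.02 Å.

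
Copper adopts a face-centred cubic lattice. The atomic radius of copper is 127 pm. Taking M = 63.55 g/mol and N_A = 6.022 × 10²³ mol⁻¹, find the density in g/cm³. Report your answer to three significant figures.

In an FCC lattice, atoms touch along the face diagonal, so √2·a = 4r, giving a = 359.2 pm = 3.592 × 10^-8 cm.
With Z = 4, ρ = Z·M/(N_A·a³) = 4 × 63.55 / (6.022 × 10²³ × 4.635 × 10^-23) = 9.107 g/cm³.

9.11 g/cm³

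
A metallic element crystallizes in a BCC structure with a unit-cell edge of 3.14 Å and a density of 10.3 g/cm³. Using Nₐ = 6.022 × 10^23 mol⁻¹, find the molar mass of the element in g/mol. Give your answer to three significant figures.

A BCC cell has Z = 2 atoms; a = 3.140 × 10^-8 cm.
M = ρ·N_A·a³/Z = 10.3 × 6.022 × 10²³ × 3.096 × 10^-23 / 2 = 96.0 g/mol.

96.0 g/mol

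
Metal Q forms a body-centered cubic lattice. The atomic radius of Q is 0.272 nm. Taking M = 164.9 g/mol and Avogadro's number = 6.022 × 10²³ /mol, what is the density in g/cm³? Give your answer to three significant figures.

In a BCC lattice, atoms touch along the body diagonal, so √3·a = 4r, giving a = 0.6282 nm = 6.282 × 10^-8 cm.
With Z = 2, ρ = Z·M/(N_A·a³) = 2 × 164.9 / (6.022 × 10²³ × 2.479 × 10^-22) = 2.210 g/cm³.

2.21 g/cm³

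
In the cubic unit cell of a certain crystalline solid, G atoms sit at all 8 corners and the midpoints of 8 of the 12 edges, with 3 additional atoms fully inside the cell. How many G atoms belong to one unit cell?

6

Corner atoms are shared by 8 cells (1/8 each), edge atoms by 4 (1/4 each), interior atoms are unshared.
Net atoms = 8 × 1/8 + 8 × 1/4 + 3 = 1 + 2 + 3 = 6.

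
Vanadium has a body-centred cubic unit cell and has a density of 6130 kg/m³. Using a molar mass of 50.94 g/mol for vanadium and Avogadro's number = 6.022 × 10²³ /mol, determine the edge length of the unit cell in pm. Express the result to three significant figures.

302 pm

With Z = 2 atoms per BCC cell, a³ = Z·M/(N_A·ρ) = 2 × 50.94 / (6.022 × 10²³ × 6.130 g/cm³) = 2.760 × 10^-23 cm³.
a = (2.760 × 10^-23)^(1/3) = 3.022 × 10^-8 cm = 302 pm.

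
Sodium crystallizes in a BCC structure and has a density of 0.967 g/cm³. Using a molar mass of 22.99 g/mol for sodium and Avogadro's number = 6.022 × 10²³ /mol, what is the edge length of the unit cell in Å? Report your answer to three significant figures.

With Z = 2 atoms per BCC cell, a³ = Z·M/(N_A·ρ) = 2 × 22.99 / (6.022 × 10²³ × 0.9670 g/cm³) = 7.896 × 10^-23 cm³.
a = (7.896 × 10^-23)^(1/3) = 4.290 × 10^-8 cm = 4.29 Å.

4.29 Å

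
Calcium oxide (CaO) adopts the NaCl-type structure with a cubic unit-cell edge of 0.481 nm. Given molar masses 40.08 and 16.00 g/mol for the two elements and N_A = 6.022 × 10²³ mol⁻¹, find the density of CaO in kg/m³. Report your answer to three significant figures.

3350 kg/m³

The NaCl-type structure contains Z = 4 formula units per cell; M(CaO) = 40.08 + 16.00 = 56.08 g/mol.
a³ = (4.810 × 10^-8 cm)³ = 1.113 × 10^-22 cm³.
ρ = 4 × 56.08 / (6.022 × 10²³ × 1.113 × 10^-22) = 3.347 g/cm³ = 3350 kg/m³.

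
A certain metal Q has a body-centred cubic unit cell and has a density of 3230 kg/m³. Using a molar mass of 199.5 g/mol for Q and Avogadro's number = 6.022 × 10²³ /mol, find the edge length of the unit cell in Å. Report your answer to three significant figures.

5.90 Å

With Z = 2 atoms per BCC cell, a³ = Z·M/(N_A·ρ) = 2 × 199.5 / (6.022 × 10²³ × 3.230 g/cm³) = 2.051 × 10^-22 cm³.
a = (2.051 × 10^-22)^(1/3) = 5.898 × 10^-8 cm = 5.90 Å.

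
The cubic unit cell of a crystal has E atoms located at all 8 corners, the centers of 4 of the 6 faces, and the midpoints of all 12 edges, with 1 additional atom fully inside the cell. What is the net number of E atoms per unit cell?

7

Corner atoms are shared by 8 cells (1/8 each), face atoms by 2 (1/2 each), edge atoms by 4 (1/4 each), interior atoms are unshared.
Net atoms = 8 × 1/8 + 4 × 1/2 + 12 × 1/4 + 1 = 1 + 2 + 3 + 1 = 7.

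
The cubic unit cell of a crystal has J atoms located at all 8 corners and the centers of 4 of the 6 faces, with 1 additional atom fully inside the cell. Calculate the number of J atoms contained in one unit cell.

4

Corner atoms are shared by 8 cells (1/8 each), face atoms by 2 (1/2 each), interior atoms are unshared.
Net atoms = 8 × 1/8 + 4 × 1/2 + 1 = 1 + 2 + 1 = 4.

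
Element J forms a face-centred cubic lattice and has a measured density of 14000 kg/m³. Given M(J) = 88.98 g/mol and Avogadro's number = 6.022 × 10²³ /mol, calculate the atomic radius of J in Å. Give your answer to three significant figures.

1.23 Å

For an FCC cell (Z = 4), a³ = Z·M/(N_A·ρ) = 4 × 88.98 / (6.022 × 10²³ × 14.00) = 4.222 × 10^-23 cm³, so a = 3.482 × 10^-8 cm = 3.482 Å.
Atoms touch along the face diagonal, so √2·a = 4r, so r = 0.3536 × a = 1.23 Å.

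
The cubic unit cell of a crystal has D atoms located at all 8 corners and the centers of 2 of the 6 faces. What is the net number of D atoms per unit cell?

2

Corner atoms are shared by 8 cells (1/8 each), face atoms by 2 (1/2 each).
Net atoms = 8 × 1/8 + 2 × 1/2 = 1 + 1 = 2.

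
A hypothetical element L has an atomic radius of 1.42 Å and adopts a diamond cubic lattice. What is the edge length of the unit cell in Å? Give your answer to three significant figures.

6.56 Å

In a diamond cubic lattice, nearest neighbors lie along the body diagonal with √3·a = 8r.
a = 8r/√3 = 8 × 1.42 / 1.7321 = 6.56 Å.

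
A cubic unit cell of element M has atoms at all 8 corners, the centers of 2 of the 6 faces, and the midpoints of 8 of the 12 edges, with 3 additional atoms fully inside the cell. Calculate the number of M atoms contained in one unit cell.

Corner atoms are shared by 8 cells (1/8 each), face atoms by 2 (1/2 each), edge atoms by 4 (1/4 each), interior atoms are unshared.
Net atoms = 8 × 1/8 + 2 × 1/2 + 8 × 1/4 + 3 = 1 + 1 + 2 + 3 = 7.

7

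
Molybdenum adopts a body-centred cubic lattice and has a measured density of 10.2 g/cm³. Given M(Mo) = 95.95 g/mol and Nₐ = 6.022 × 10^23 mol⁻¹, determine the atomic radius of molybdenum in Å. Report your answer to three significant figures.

For a BCC cell (Z = 2), a³ = Z·M/(N_A·ρ) = 2 × 95.95 / (6.022 × 10²³ × 10.20) = 3.124 × 10^-23 cm³, so a = 3.150 × 10^-8 cm = 3.150 Å.
Atoms touch along the body diagonal, so √3·a = 4r, so r = 0.4330 × a = 1.36 Å.

1.36 Å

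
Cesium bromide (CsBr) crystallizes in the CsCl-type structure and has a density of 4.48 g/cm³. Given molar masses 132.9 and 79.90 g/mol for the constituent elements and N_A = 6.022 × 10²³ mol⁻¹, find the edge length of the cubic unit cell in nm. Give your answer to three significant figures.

0.429 nm

M(CsBr) = 212.8 g/mol; Z = 1 formula unit per cell.
a³ = Z·M/(N_A·ρ) = 1 × 212.8 / (6.022 × 10²³ × 4.48) = 7.888 × 10^-23 cm³, so a = 4.289 × 10^-8 cm = 0.429 nm.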